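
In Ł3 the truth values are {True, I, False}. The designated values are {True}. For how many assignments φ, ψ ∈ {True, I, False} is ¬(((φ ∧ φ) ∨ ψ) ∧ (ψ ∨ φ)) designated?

Designated under: (φ=False, ψ=False).

1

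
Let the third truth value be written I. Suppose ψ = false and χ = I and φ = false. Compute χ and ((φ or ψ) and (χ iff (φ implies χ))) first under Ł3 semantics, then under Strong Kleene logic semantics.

false; false

In Ł3: φ or ψ = false or false = false
φ implies χ = false implies I = true
χ iff (φ implies χ) = I iff true = I
(φ or ψ) and (χ iff (φ implies χ)) = false and I = false
χ and ((φ or ψ) and (χ iff (φ implies χ))) = I and false = false
In Strong Kleene logic: φ or ψ = false or false = false
φ implies χ = false implies I = true  [not false or I]
χ iff (φ implies χ) = I iff true = I
(φ or ψ) and (χ iff (φ implies χ)) = false and I = false
χ and ((φ or ψ) and (χ iff (φ implies χ))) = I and false = false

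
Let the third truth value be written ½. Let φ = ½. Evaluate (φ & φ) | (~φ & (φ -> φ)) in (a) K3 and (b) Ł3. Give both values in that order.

½; ½

In K3: φ & φ = ½ & ½ = ½
~φ = ~½ = ½
φ -> φ = ½ -> ½ = ½  [~½ | ½]
~φ & (φ -> φ) = ½ & ½ = ½
(φ & φ) | (~φ & (φ -> φ)) = ½ | ½ = ½
In Ł3: φ & φ = ½ & ½ = ½
~φ = ~½ = ½
φ -> φ = ½ -> ½ = T  [min(1, 1−½+½)]
~φ & (φ -> φ) = ½ & T = ½
(φ & φ) | (~φ & (φ -> φ)) = ½ | ½ = ½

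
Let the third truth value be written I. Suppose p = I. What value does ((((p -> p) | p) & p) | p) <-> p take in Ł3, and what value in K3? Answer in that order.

In Ł3: p -> p = I -> I = True  [min(1, 1−½+½)]
(p -> p) | p = True | I = True
((p -> p) | p) & p = True & I = I
(((p -> p) | p) & p) | p = I | I = I
((((p -> p) | p) & p) | p) <-> p = I <-> I = True
In K3: p -> p = I -> I = I  [~I | I]
(p -> p) | p = I | I = I
((p -> p) | p) & p = I & I = I
(((p -> p) | p) & p) | p = I | I = I
((((p -> p) | p) & p) | p) <-> p = I <-> I = I
They differ because Ł3 and K3 treat I differently under implication.

True; I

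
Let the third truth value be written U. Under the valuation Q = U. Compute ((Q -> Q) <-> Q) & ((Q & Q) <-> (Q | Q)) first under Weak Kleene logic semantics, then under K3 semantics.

U; U

In Weak Kleene logic: Q -> Q = U -> U = U
(Q -> Q) <-> Q = U <-> U = U
Q & Q = U & U = U
Q | Q = U | U = U
(Q & Q) <-> (Q | Q) = U <-> U = U
((Q -> Q) <-> Q) & ((Q & Q) <-> (Q | Q)) = U & U = U
In K3: Q -> Q = U -> U = U  [~U | U]
(Q -> Q) <-> Q = U <-> U = U
Q & Q = U & U = U
Q | Q = U | U = U
(Q & Q) <-> (Q | Q) = U <-> U = U
((Q -> Q) <-> Q) & ((Q & Q) <-> (Q | Q)) = U & U = U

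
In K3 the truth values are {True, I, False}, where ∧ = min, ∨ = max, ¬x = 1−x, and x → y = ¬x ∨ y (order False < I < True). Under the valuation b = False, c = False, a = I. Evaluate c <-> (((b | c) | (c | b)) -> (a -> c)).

b | c = False | False = False
c | b = False | False = False
(b | c) | (c | b) = False | False = False
a -> c = I -> False = I
((b | c) | (c | b)) -> (a -> c) = False -> I = True
c <-> (((b | c) | (c | b)) -> (a -> c)) = False <-> True = False

False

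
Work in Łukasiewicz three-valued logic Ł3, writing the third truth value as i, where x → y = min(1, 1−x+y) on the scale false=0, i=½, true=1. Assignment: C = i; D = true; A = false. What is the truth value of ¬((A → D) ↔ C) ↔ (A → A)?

i

A → D = false → true = true
(A → D) ↔ C = true ↔ i = i  [1 − |1−½|]
¬((A → D) ↔ C) = ¬i = i
A → A = false → false = true
¬((A → D) ↔ C) ↔ (A → A) = i ↔ true = i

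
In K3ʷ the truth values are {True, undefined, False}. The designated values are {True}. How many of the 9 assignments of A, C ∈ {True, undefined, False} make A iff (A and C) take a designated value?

Designated under: (A=True, C=True); (A=False, C=True); (A=False, C=False).

3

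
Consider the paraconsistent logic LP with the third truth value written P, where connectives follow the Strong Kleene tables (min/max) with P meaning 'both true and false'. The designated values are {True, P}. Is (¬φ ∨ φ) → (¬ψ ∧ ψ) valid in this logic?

No

Countermodel: φ=True, ψ=True gives False, which is not designated.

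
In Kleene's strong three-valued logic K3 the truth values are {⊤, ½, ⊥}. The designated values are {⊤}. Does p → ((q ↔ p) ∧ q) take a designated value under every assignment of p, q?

No

Countermodel: p=⊤, q=½ gives ½, which is not designated.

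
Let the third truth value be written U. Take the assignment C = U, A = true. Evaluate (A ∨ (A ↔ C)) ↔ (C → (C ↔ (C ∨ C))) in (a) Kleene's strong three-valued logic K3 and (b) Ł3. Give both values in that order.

In Kleene's strong three-valued logic K3: A ↔ C = true ↔ U = U
A ∨ (A ↔ C) = true ∨ U = true
C ∨ C = U ∨ U = U
C ↔ (C ∨ C) = U ↔ U = U
C → (C ↔ (C ∨ C)) = U → U = U  [¬U ∨ U]
(A ∨ (A ↔ C)) ↔ (C → (C ↔ (C ∨ C))) = true ↔ U = U
In Ł3: A ↔ C = true ↔ U = U
A ∨ (A ↔ C) = true ∨ U = true
C ∨ C = U ∨ U = U
C ↔ (C ∨ C) = U ↔ U = true
C → (C ↔ (C ∨ C)) = U → true = true
(A ∨ (A ↔ C)) ↔ (C → (C ↔ (C ∨ C))) = true ↔ true = true
They differ because Kleene's strong three-valued logic K3 and Ł3 treat U differently under implication.

U; true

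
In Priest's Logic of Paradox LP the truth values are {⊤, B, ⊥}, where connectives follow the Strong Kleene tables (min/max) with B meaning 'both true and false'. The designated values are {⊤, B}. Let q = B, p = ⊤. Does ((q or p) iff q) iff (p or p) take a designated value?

q or p = B or ⊤ = ⊤
(q or p) iff q = ⊤ iff B = B
p or p = ⊤ or ⊤ = ⊤
((q or p) iff q) iff (p or p) = B iff ⊤ = B
B ∈ {⊤, B}.

Yes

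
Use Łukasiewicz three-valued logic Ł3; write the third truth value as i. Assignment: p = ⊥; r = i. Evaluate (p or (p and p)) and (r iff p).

p and p = ⊥ and ⊥ = ⊥
p or (p and p) = ⊥ or ⊥ = ⊥
r iff p = i iff ⊥ = i  [1 − |½−0|]
(p or (p and p)) and (r iff p) = ⊥ and i = ⊥

⊥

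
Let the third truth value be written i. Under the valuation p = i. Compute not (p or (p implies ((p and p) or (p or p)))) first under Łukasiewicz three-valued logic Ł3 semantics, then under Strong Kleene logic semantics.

In Łukasiewicz three-valued logic Ł3: p and p = i and i = i
p or p = i or i = i
(p and p) or (p or p) = i or i = i
p implies ((p and p) or (p or p)) = i implies i = T  [min(1, 1−½+½)]
p or (p implies ((p and p) or (p or p))) = i or T = T
not (p or (p implies ((p and p) or (p or p)))) = not T = F
In Strong Kleene logic: p and p = i and i = i
p or p = i or i = i
(p and p) or (p or p) = i or i = i
p implies ((p and p) or (p or p)) = i implies i = i
p or (p implies ((p and p) or (p or p))) = i or i = i
not (p or (p implies ((p and p) or (p or p)))) = not i = i
They differ because Łukasiewicz three-valued logic Ł3 and Strong Kleene logic treat i differently under implication.

F; i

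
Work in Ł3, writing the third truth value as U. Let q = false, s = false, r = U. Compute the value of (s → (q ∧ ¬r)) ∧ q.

¬r = ¬U = U
q ∧ ¬r = false ∧ U = false
s → (q ∧ ¬r) = false → false = true
(s → (q ∧ ¬r)) ∧ q = true ∧ false = false

false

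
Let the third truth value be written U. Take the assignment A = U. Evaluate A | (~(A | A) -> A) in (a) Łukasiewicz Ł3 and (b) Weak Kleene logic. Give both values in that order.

⊤; U

In Łukasiewicz Ł3: A | A = U | U = U
~(A | A) = ~U = U
~(A | A) -> A = U -> U = ⊤  [min(1, 1−½+½)]
A | (~(A | A) -> A) = U | ⊤ = ⊤
In Weak Kleene logic: A | A = U | U = U
~(A | A) = ~U = U
~(A | A) -> A = U -> U = U  [any arg is the third value ⇒ result is the third value]
A | (~(A | A) -> A) = U | U = U
They differ because Łukasiewicz Ł3 and Weak Kleene logic treat U differently under the binary connectives.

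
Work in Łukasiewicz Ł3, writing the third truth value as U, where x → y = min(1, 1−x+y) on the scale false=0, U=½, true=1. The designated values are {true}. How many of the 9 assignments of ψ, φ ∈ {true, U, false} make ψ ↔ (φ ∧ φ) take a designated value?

3

Designated under: (ψ=true, φ=true); (ψ=U, φ=U); (ψ=false, φ=false).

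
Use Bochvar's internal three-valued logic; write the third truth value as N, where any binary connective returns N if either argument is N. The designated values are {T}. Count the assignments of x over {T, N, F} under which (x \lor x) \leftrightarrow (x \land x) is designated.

x=T: T ✓
x=N: N ·
x=F: T ✓

2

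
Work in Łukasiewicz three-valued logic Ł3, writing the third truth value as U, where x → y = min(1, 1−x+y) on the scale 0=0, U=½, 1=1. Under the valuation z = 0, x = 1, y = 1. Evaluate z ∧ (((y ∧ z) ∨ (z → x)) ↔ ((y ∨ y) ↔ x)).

y ∧ z = 1 ∧ 0 = 0
z → x = 0 → 1 = 1
(y ∧ z) ∨ (z → x) = 0 ∨ 1 = 1
y ∨ y = 1 ∨ 1 = 1
(y ∨ y) ↔ x = 1 ↔ 1 = 1
((y ∧ z) ∨ (z → x)) ↔ ((y ∨ y) ↔ x) = 1 ↔ 1 = 1
z ∧ (((y ∧ z) ∨ (z → x)) ↔ ((y ∨ y) ↔ x)) = 0 ∧ 1 = 0

0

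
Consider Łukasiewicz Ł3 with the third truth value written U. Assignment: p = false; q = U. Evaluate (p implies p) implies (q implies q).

p implies p = false implies false = true
q implies q = U implies U = true  [min(1, 1−½+½)]
(p implies p) implies (q implies q) = true implies true = true

true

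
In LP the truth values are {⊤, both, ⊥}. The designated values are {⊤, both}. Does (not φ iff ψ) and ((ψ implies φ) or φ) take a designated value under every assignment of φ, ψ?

Countermodel: φ=⊤, ψ=⊤ gives ⊥, which is not designated.

No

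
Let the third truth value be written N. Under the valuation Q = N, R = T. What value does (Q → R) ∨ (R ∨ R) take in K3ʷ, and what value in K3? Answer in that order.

In K3ʷ: Q → R = N → T = N  [any arg is the third value ⇒ result is the third value]
R ∨ R = T ∨ T = T
(Q → R) ∨ (R ∨ R) = N ∨ T = N
In K3: Q → R = N → T = T  [¬N ∨ T]
R ∨ R = T ∨ T = T
(Q → R) ∨ (R ∨ R) = T ∨ T = T
They differ because K3ʷ and K3 treat N differently under the binary connectives.

N; T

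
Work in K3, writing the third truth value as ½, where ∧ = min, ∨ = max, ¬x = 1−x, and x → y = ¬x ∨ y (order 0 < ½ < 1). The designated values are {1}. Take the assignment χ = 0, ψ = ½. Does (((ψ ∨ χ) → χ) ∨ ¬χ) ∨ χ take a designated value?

Yes

ψ ∨ χ = ½ ∨ 0 = ½
(ψ ∨ χ) → χ = ½ → 0 = ½  [¬½ ∨ 0]
¬χ = ¬0 = 1
((ψ ∨ χ) → χ) ∨ ¬χ = ½ ∨ 1 = 1
(((ψ ∨ χ) → χ) ∨ ¬χ) ∨ χ = 1 ∨ 0 = 1
1 ∈ {1}.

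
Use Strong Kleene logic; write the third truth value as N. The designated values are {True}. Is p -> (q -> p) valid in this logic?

No

Countermodel: p=N, q=True gives N, which is not designated.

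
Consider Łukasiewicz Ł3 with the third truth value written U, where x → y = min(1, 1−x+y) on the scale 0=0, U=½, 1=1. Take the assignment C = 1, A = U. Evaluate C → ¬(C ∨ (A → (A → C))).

0

A → C = U → 1 = 1  [min(1, 1−½+1)]
A → (A → C) = U → 1 = 1
C ∨ (A → (A → C)) = 1 ∨ 1 = 1
¬(C ∨ (A → (A → C))) = ¬1 = 0
C → ¬(C ∨ (A → (A → C))) = 1 → 0 = 0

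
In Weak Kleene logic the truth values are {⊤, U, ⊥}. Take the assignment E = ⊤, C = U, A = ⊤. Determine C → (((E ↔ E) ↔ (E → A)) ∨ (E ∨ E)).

E ↔ E = ⊤ ↔ ⊤ = ⊤
E → A = ⊤ → ⊤ = ⊤
(E ↔ E) ↔ (E → A) = ⊤ ↔ ⊤ = ⊤
E ∨ E = ⊤ ∨ ⊤ = ⊤
((E ↔ E) ↔ (E → A)) ∨ (E ∨ E) = ⊤ ∨ ⊤ = ⊤
C → (((E ↔ E) ↔ (E → A)) ∨ (E ∨ E)) = U → ⊤ = U  [any arg is the third value ⇒ result is the third value]

U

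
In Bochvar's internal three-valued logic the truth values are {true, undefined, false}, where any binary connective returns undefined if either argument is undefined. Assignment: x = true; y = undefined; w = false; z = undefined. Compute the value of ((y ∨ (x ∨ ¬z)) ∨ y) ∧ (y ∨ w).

undefined

¬z = ¬undefined = undefined
x ∨ ¬z = true ∨ undefined = undefined
y ∨ (x ∨ ¬z) = undefined ∨ undefined = undefined
(y ∨ (x ∨ ¬z)) ∨ y = undefined ∨ undefined = undefined
y ∨ w = undefined ∨ false = undefined
((y ∨ (x ∨ ¬z)) ∨ y) ∧ (y ∨ w) = undefined ∧ undefined = undefined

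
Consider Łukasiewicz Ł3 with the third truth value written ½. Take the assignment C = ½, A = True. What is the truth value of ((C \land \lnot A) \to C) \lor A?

\lnot A = \lnot True = False
C \land \lnot A = ½ \land False = False
(C \land \lnot A) \to C = False \to ½ = True
((C \land \lnot A) \to C) \lor A = True \lor True = True

True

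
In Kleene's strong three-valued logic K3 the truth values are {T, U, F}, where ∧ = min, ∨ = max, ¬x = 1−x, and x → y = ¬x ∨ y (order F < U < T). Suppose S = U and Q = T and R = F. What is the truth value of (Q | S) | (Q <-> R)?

T

Q | S = T | U = T
Q <-> R = T <-> F = F
(Q | S) | (Q <-> R) = T | F = T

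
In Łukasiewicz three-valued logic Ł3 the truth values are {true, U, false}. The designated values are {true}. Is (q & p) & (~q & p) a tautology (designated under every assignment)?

Countermodel: q=true, p=true gives false, which is not designated.

No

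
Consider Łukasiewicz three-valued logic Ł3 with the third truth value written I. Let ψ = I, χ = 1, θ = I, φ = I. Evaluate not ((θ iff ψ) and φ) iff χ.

θ iff ψ = I iff I = 1  [1 − |½−½|]
(θ iff ψ) and φ = 1 and I = I
not ((θ iff ψ) and φ) = not I = I
not ((θ iff ψ) and φ) iff χ = I iff 1 = I

I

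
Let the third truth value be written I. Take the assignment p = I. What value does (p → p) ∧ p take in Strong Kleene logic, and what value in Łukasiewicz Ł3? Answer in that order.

In Strong Kleene logic: p → p = I → I = I  [¬I ∨ I]
(p → p) ∧ p = I ∧ I = I
In Łukasiewicz Ł3: p → p = I → I = true  [min(1, 1−½+½)]
(p → p) ∧ p = true ∧ I = I

I; I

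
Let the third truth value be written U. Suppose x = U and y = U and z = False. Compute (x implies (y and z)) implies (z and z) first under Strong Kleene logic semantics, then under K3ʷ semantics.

U; U

In Strong Kleene logic: y and z = U and False = False
x implies (y and z) = U implies False = U
z and z = False and False = False
(x implies (y and z)) implies (z and z) = U implies False = U
In K3ʷ: y and z = U and False = U
x implies (y and z) = U implies U = U
z and z = False and False = False
(x implies (y and z)) implies (z and z) = U implies False = U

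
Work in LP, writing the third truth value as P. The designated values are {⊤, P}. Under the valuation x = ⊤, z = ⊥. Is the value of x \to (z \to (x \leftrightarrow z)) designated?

Yes

x \leftrightarrow z = ⊤ \leftrightarrow ⊥ = ⊥
z \to (x \leftrightarrow z) = ⊥ \to ⊥ = ⊤
x \to (z \to (x \leftrightarrow z)) = ⊤ \to ⊤ = ⊤
⊤ ∈ {⊤, P}.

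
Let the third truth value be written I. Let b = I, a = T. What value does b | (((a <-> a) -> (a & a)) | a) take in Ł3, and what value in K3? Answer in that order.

T; T

In Ł3: a <-> a = T <-> T = T
a & a = T & T = T
(a <-> a) -> (a & a) = T -> T = T
((a <-> a) -> (a & a)) | a = T | T = T
b | (((a <-> a) -> (a & a)) | a) = I | T = T
In K3: a <-> a = T <-> T = T
a & a = T & T = T
(a <-> a) -> (a & a) = T -> T = T
((a <-> a) -> (a & a)) | a = T | T = T
b | (((a <-> a) -> (a & a)) | a) = I | T = T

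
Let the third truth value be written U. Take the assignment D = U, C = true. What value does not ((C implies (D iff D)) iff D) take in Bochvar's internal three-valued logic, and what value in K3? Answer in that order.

In Bochvar's internal three-valued logic: D iff D = U iff U = U
C implies (D iff D) = true implies U = U  [any arg is the third value ⇒ result is the third value]
(C implies (D iff D)) iff D = U iff U = U
not ((C implies (D iff D)) iff D) = not U = U
In K3: D iff D = U iff U = U
C implies (D iff D) = true implies U = U  [not true or U]
(C implies (D iff D)) iff D = U iff U = U
not ((C implies (D iff D)) iff D) = not U = U

U; U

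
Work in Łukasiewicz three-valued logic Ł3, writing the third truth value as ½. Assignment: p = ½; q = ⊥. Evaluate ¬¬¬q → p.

½

¬q = ¬⊥ = ⊤
¬¬q = ¬⊤ = ⊥
¬¬¬q = ¬⊥ = ⊤
¬¬¬q → p = ⊤ → ½ = ½  [min(1, 1−1+½)]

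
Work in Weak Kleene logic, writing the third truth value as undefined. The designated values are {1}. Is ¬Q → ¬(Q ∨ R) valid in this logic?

Countermodel: Q=1, R=undefined gives undefined, which is not designated.

No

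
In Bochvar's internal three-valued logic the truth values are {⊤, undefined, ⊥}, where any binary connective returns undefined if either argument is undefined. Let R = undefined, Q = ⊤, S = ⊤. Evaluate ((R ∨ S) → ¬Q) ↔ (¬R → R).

undefined

R ∨ S = undefined ∨ ⊤ = undefined
¬Q = ¬⊤ = ⊥
(R ∨ S) → ¬Q = undefined → ⊥ = undefined  [any arg is the third value ⇒ result is the third value]
¬R = ¬undefined = undefined
¬R → R = undefined → undefined = undefined
((R ∨ S) → ¬Q) ↔ (¬R → R) = undefined ↔ undefined = undefined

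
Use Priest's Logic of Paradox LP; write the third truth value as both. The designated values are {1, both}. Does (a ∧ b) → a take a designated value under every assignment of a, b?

Yes

Every assignment of a, b over {1, both, 0} gives a value in {1, both}.
In particular, with a=both, b=both: (a ∧ b) → a = both.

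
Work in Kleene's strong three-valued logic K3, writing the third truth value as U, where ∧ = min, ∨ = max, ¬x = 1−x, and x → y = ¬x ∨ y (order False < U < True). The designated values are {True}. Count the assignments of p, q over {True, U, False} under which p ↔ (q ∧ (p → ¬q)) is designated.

1

Designated under: (p=False, q=False).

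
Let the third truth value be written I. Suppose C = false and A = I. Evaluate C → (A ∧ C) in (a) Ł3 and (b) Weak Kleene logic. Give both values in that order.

true; I

In Ł3: A ∧ C = I ∧ false = false
C → (A ∧ C) = false → false = true
In Weak Kleene logic: A ∧ C = I ∧ false = I
C → (A ∧ C) = false → I = I  [any arg is the third value ⇒ result is the third value]
They differ because Ł3 and Weak Kleene logic treat I differently under the binary connectives.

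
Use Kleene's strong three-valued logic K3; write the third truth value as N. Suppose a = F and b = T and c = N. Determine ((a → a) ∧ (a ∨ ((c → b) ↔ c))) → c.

N

a → a = F → F = T
c → b = N → T = T  [¬N ∨ T]
(c → b) ↔ c = T ↔ N = N
a ∨ ((c → b) ↔ c) = F ∨ N = N
(a → a) ∧ (a ∨ ((c → b) ↔ c)) = T ∧ N = N
((a → a) ∧ (a ∨ ((c → b) ↔ c))) → c = N → N = N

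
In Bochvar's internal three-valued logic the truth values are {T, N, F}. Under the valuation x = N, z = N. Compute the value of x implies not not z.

N

not z = not N = N
not not z = not N = N
x implies not not z = N implies N = N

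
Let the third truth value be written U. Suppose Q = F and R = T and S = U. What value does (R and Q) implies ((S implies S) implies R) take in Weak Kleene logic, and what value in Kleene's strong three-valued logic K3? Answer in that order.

In Weak Kleene logic: R and Q = T and F = F
S implies S = U implies U = U
(S implies S) implies R = U implies T = U
(R and Q) implies ((S implies S) implies R) = F implies U = U
In Kleene's strong three-valued logic K3: R and Q = T and F = F
S implies S = U implies U = U  [not U or U]
(S implies S) implies R = U implies T = T
(R and Q) implies ((S implies S) implies R) = F implies T = T
They differ because Weak Kleene logic and Kleene's strong three-valued logic K3 treat U differently under the binary connectives.

U; T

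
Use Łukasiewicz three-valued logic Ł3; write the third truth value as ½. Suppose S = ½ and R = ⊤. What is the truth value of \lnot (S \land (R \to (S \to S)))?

½

S \to S = ½ \to ½ = ⊤  [min(1, 1−½+½)]
R \to (S \to S) = ⊤ \to ⊤ = ⊤
S \land (R \to (S \to S)) = ½ \land ⊤ = ½
\lnot (S \land (R \to (S \to S))) = \lnot ½ = ½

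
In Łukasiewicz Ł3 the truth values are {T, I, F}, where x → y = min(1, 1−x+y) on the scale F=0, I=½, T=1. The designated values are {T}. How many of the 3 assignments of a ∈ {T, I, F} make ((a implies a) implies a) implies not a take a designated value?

2

a=T: F ·
a=I: T ✓
a=F: T ✓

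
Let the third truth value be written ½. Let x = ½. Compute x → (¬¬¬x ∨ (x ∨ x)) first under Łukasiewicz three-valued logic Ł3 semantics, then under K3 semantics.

⊤; ½

In Łukasiewicz three-valued logic Ł3: ¬x = ¬½ = ½
¬¬x = ¬½ = ½
¬¬¬x = ¬½ = ½
x ∨ x = ½ ∨ ½ = ½
¬¬¬x ∨ (x ∨ x) = ½ ∨ ½ = ½
x → (¬¬¬x ∨ (x ∨ x)) = ½ → ½ = ⊤
In K3: ¬x = ¬½ = ½
¬¬x = ¬½ = ½
¬¬¬x = ¬½ = ½
x ∨ x = ½ ∨ ½ = ½
¬¬¬x ∨ (x ∨ x) = ½ ∨ ½ = ½
x → (¬¬¬x ∨ (x ∨ x)) = ½ → ½ = ½
They differ because Łukasiewicz three-valued logic Ł3 and K3 treat ½ differently under implication.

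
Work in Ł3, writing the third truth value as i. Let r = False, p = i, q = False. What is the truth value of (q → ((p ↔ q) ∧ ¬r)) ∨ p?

True

p ↔ q = i ↔ False = i  [1 − |½−0|]
¬r = ¬False = True
(p ↔ q) ∧ ¬r = i ∧ True = i
q → ((p ↔ q) ∧ ¬r) = False → i = True
(q → ((p ↔ q) ∧ ¬r)) ∨ p = True ∨ i = True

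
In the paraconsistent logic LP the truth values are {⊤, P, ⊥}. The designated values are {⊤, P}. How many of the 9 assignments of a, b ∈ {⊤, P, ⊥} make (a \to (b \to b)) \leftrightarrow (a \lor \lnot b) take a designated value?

Of the 9 assignments, 8 give a value in {⊤, P}.

8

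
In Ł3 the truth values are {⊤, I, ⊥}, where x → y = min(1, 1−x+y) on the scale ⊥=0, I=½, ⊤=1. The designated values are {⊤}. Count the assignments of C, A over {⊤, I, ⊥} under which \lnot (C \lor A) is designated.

1

Designated under: (C=⊥, A=⊥).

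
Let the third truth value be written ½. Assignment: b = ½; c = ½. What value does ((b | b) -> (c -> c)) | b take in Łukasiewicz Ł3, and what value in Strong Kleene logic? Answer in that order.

True; ½

In Łukasiewicz Ł3: b | b = ½ | ½ = ½
c -> c = ½ -> ½ = True  [min(1, 1−½+½)]
(b | b) -> (c -> c) = ½ -> True = True
((b | b) -> (c -> c)) | b = True | ½ = True
In Strong Kleene logic: b | b = ½ | ½ = ½
c -> c = ½ -> ½ = ½  [~½ | ½]
(b | b) -> (c -> c) = ½ -> ½ = ½
((b | b) -> (c -> c)) | b = ½ | ½ = ½
They differ because Łukasiewicz Ł3 and Strong Kleene logic treat ½ differently under implication.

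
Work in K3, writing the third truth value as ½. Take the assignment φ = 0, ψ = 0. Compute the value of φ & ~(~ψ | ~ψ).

0

~ψ = ~0 = 1
~ψ = ~0 = 1
~ψ | ~ψ = 1 | 1 = 1
~(~ψ | ~ψ) = ~1 = 0
φ & ~(~ψ | ~ψ) = 0 & 0 = 0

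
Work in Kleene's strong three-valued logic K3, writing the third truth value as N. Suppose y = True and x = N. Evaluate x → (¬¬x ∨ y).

¬x = ¬N = N
¬¬x = ¬N = N
¬¬x ∨ y = N ∨ True = True
x → (¬¬x ∨ y) = N → True = True  [¬N ∨ True]

True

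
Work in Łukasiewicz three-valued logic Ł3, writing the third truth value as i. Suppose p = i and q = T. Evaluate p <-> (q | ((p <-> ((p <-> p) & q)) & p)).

p <-> p = i <-> i = T  [1 − |½−½|]
(p <-> p) & q = T & T = T
p <-> ((p <-> p) & q) = i <-> T = i
(p <-> ((p <-> p) & q)) & p = i & i = i
q | ((p <-> ((p <-> p) & q)) & p) = T | i = T
p <-> (q | ((p <-> ((p <-> p) & q)) & p)) = i <-> T = i

i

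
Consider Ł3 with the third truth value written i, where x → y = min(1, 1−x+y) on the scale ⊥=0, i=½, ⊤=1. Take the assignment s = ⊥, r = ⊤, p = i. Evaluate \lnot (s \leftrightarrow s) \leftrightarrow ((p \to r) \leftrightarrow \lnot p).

s \leftrightarrow s = ⊥ \leftrightarrow ⊥ = ⊤
\lnot (s \leftrightarrow s) = \lnot ⊤ = ⊥
p \to r = i \to ⊤ = ⊤  [min(1, 1−½+1)]
\lnot p = \lnot i = i
(p \to r) \leftrightarrow \lnot p = ⊤ \leftrightarrow i = i
\lnot (s \leftrightarrow s) \leftrightarrow ((p \to r) \leftrightarrow \lnot p) = ⊥ \leftrightarrow i = i

i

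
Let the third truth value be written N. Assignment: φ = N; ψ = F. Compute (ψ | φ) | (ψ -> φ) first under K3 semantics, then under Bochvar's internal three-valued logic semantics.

T; N

In K3: ψ | φ = F | N = N
ψ -> φ = F -> N = T
(ψ | φ) | (ψ -> φ) = N | T = T
In Bochvar's internal three-valued logic: ψ | φ = F | N = N
ψ -> φ = F -> N = N
(ψ | φ) | (ψ -> φ) = N | N = N
They differ because K3 and Bochvar's internal three-valued logic treat N differently under the binary connectives.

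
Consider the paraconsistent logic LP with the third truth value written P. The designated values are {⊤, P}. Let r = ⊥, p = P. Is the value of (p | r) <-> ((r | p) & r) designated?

p | r = P | ⊥ = P
r | p = ⊥ | P = P
(r | p) & r = P & ⊥ = ⊥
(p | r) <-> ((r | p) & r) = P <-> ⊥ = P
P ∈ {⊤, P}.

Yes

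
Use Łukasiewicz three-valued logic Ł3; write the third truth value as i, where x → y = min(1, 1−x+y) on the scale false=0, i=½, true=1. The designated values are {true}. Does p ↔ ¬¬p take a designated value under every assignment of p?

Yes

Every assignment of p over {true, i, false} gives a value in {true}.
In particular, with p=i: p ↔ ¬¬p = true.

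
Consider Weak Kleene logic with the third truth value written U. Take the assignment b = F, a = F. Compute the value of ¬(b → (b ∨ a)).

F

b ∨ a = F ∨ F = F
b → (b ∨ a) = F → F = T
¬(b → (b ∨ a)) = ¬T = F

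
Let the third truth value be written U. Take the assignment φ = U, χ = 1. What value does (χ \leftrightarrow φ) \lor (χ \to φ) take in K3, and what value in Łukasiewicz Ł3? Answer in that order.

In K3: χ \leftrightarrow φ = 1 \leftrightarrow U = U
χ \to φ = 1 \to U = U  [\lnot 1 \lor U]
(χ \leftrightarrow φ) \lor (χ \to φ) = U \lor U = U
In Łukasiewicz Ł3: χ \leftrightarrow φ = 1 \leftrightarrow U = U  [1 − |1−½|]
χ \to φ = 1 \to U = U
(χ \leftrightarrow φ) \lor (χ \to φ) = U \lor U = U

U; U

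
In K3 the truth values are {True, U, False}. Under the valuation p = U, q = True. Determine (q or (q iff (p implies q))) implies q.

p implies q = U implies True = True  [not U or True]
q iff (p implies q) = True iff True = True
q or (q iff (p implies q)) = True or True = True
(q or (q iff (p implies q))) implies q = True implies True = True

True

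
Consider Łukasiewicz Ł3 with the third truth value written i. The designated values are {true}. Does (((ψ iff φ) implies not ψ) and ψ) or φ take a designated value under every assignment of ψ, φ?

Countermodel: ψ=true, φ=i gives i, which is not designated.

No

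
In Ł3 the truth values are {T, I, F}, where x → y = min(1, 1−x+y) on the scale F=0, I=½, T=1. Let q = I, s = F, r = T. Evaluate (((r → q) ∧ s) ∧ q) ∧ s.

F

r → q = T → I = I  [min(1, 1−1+½)]
(r → q) ∧ s = I ∧ F = F
((r → q) ∧ s) ∧ q = F ∧ I = F
(((r → q) ∧ s) ∧ q) ∧ s = F ∧ F = F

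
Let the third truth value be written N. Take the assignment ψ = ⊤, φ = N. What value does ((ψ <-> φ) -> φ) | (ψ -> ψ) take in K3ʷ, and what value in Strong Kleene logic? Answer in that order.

In K3ʷ: ψ <-> φ = ⊤ <-> N = N
(ψ <-> φ) -> φ = N -> N = N  [any arg is the third value ⇒ result is the third value]
ψ -> ψ = ⊤ -> ⊤ = ⊤
((ψ <-> φ) -> φ) | (ψ -> ψ) = N | ⊤ = N
In Strong Kleene logic: ψ <-> φ = ⊤ <-> N = N
(ψ <-> φ) -> φ = N -> N = N  [~N | N]
ψ -> ψ = ⊤ -> ⊤ = ⊤
((ψ <-> φ) -> φ) | (ψ -> ψ) = N | ⊤ = ⊤
They differ because K3ʷ and Strong Kleene logic treat N differently under the binary connectives.

N; ⊤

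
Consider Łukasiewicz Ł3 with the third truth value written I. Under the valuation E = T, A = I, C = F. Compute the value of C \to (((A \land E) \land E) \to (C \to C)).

T

A \land E = I \land T = I
(A \land E) \land E = I \land T = I
C \to C = F \to F = T
((A \land E) \land E) \to (C \to C) = I \to T = T  [min(1, 1−½+1)]
C \to (((A \land E) \land E) \to (C \to C)) = F \to T = T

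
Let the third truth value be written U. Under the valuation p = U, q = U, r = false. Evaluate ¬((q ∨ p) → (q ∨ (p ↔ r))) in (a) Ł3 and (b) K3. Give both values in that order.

In Ł3: q ∨ p = U ∨ U = U
p ↔ r = U ↔ false = U  [1 − |½−0|]
q ∨ (p ↔ r) = U ∨ U = U
(q ∨ p) → (q ∨ (p ↔ r)) = U → U = true
¬((q ∨ p) → (q ∨ (p ↔ r))) = ¬true = false
In K3: q ∨ p = U ∨ U = U
p ↔ r = U ↔ false = U
q ∨ (p ↔ r) = U ∨ U = U
(q ∨ p) → (q ∨ (p ↔ r)) = U → U = U
¬((q ∨ p) → (q ∨ (p ↔ r))) = ¬U = U
They differ because Ł3 and K3 treat U differently under implication.

false; U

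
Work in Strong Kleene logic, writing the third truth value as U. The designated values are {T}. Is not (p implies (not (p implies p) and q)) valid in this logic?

Countermodel: p=U, q=T gives U, which is not designated.

No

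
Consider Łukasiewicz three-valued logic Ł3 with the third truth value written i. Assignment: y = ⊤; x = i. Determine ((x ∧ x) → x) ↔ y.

x ∧ x = i ∧ i = i
(x ∧ x) → x = i → i = ⊤  [min(1, 1−½+½)]
((x ∧ x) → x) ↔ y = ⊤ ↔ ⊤ = ⊤

⊤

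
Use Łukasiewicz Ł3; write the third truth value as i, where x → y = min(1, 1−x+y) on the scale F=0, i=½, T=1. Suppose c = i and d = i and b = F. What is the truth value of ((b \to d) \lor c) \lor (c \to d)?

b \to d = F \to i = T  [min(1, 1−0+½)]
(b \to d) \lor c = T \lor i = T
c \to d = i \to i = T
((b \to d) \lor c) \lor (c \to d) = T \lor T = T

T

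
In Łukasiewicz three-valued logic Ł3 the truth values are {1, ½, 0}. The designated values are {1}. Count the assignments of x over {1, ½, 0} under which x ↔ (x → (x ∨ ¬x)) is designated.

x=1: 1 ✓
x=½: ½ ·
x=0: 0 ·

1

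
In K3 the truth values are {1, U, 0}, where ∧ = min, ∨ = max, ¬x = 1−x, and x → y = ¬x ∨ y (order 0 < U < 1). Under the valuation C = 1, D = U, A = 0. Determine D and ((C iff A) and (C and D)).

0

C iff A = 1 iff 0 = 0
C and D = 1 and U = U
(C iff A) and (C and D) = 0 and U = 0
D and ((C iff A) and (C and D)) = U and 0 = 0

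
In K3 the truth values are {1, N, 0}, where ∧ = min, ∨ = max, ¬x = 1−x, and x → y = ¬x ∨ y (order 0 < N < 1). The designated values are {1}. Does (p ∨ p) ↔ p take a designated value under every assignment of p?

Countermodel: p=N gives N, which is not designated.

No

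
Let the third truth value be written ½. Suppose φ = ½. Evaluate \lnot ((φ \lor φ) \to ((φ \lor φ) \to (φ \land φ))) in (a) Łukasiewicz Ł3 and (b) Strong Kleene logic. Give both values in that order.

In Łukasiewicz Ł3: φ \lor φ = ½ \lor ½ = ½
φ \lor φ = ½ \lor ½ = ½
φ \land φ = ½ \land ½ = ½
(φ \lor φ) \to (φ \land φ) = ½ \to ½ = 1  [min(1, 1−½+½)]
(φ \lor φ) \to ((φ \lor φ) \to (φ \land φ)) = ½ \to 1 = 1
\lnot ((φ \lor φ) \to ((φ \lor φ) \to (φ \land φ))) = \lnot 1 = 0
In Strong Kleene logic: φ \lor φ = ½ \lor ½ = ½
φ \lor φ = ½ \lor ½ = ½
φ \land φ = ½ \land ½ = ½
(φ \lor φ) \to (φ \land φ) = ½ \to ½ = ½  [\lnot ½ \lor ½]
(φ \lor φ) \to ((φ \lor φ) \to (φ \land φ)) = ½ \to ½ = ½
\lnot ((φ \lor φ) \to ((φ \lor φ) \to (φ \land φ))) = \lnot ½ = ½
They differ because Łukasiewicz Ł3 and Strong Kleene logic treat ½ differently under implication.

0; ½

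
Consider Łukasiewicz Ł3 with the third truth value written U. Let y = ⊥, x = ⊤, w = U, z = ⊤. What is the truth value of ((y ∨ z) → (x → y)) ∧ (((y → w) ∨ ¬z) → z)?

y ∨ z = ⊥ ∨ ⊤ = ⊤
x → y = ⊤ → ⊥ = ⊥
(y ∨ z) → (x → y) = ⊤ → ⊥ = ⊥
y → w = ⊥ → U = ⊤  [min(1, 1−0+½)]
¬z = ¬⊤ = ⊥
(y → w) ∨ ¬z = ⊤ ∨ ⊥ = ⊤
((y → w) ∨ ¬z) → z = ⊤ → ⊤ = ⊤
((y ∨ z) → (x → y)) ∧ (((y → w) ∨ ¬z) → z) = ⊥ ∧ ⊤ = ⊥

⊥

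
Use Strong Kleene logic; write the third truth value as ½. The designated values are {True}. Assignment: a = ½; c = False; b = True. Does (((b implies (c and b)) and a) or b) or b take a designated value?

c and b = False and True = False
b implies (c and b) = True implies False = False
(b implies (c and b)) and a = False and ½ = False
((b implies (c and b)) and a) or b = False or True = True
(((b implies (c and b)) and a) or b) or b = True or True = True
True ∈ {True}.

Yes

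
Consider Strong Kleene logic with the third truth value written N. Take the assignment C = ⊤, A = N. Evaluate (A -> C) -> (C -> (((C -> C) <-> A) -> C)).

A -> C = N -> ⊤ = ⊤  [~N | ⊤]
C -> C = ⊤ -> ⊤ = ⊤
(C -> C) <-> A = ⊤ <-> N = N
((C -> C) <-> A) -> C = N -> ⊤ = ⊤
C -> (((C -> C) <-> A) -> C) = ⊤ -> ⊤ = ⊤
(A -> C) -> (C -> (((C -> C) <-> A) -> C)) = ⊤ -> ⊤ = ⊤

⊤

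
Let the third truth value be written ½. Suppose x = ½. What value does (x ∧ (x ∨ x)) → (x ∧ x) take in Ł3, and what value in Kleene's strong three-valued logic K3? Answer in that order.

In Ł3: x ∨ x = ½ ∨ ½ = ½
x ∧ (x ∨ x) = ½ ∧ ½ = ½
x ∧ x = ½ ∧ ½ = ½
(x ∧ (x ∨ x)) → (x ∧ x) = ½ → ½ = T  [min(1, 1−½+½)]
In Kleene's strong three-valued logic K3: x ∨ x = ½ ∨ ½ = ½
x ∧ (x ∨ x) = ½ ∧ ½ = ½
x ∧ x = ½ ∧ ½ = ½
(x ∧ (x ∨ x)) → (x ∧ x) = ½ → ½ = ½
They differ because Ł3 and Kleene's strong three-valued logic K3 treat ½ differently under implication.

T; ½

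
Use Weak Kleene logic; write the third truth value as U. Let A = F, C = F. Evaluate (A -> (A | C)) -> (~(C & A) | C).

A | C = F | F = F
A -> (A | C) = F -> F = T
C & A = F & F = F
~(C & A) = ~F = T
~(C & A) | C = T | F = T
(A -> (A | C)) -> (~(C & A) | C) = T -> T = T

T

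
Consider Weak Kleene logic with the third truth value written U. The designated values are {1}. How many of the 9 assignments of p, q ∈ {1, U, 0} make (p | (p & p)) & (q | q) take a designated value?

1

Designated under: (p=1, q=1).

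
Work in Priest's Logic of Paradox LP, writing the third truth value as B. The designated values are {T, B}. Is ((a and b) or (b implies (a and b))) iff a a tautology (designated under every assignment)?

No

Countermodel: a=F, b=F gives F, which is not designated.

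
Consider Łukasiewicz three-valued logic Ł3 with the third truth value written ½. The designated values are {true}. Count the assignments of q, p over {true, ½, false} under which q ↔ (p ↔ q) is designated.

4

Designated under: (q=true, p=true); (q=½, p=true); (q=½, p=false); (q=false, p=true).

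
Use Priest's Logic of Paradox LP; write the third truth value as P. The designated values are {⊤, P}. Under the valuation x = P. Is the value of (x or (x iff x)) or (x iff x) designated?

Yes

x iff x = P iff P = P
x or (x iff x) = P or P = P
x iff x = P iff P = P
(x or (x iff x)) or (x iff x) = P or P = P
P ∈ {⊤, P}.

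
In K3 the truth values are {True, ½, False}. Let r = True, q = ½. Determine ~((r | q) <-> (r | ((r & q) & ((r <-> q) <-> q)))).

r | q = True | ½ = True
r & q = True & ½ = ½
r <-> q = True <-> ½ = ½
(r <-> q) <-> q = ½ <-> ½ = ½
(r & q) & ((r <-> q) <-> q) = ½ & ½ = ½
r | ((r & q) & ((r <-> q) <-> q)) = True | ½ = True
(r | q) <-> (r | ((r & q) & ((r <-> q) <-> q))) = True <-> True = True
~((r | q) <-> (r | ((r & q) & ((r <-> q) <-> q)))) = ~True = False

False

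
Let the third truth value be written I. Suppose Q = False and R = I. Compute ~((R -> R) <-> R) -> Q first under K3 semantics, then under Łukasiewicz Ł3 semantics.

In K3: R -> R = I -> I = I  [~I | I]
(R -> R) <-> R = I <-> I = I
~((R -> R) <-> R) = ~I = I
~((R -> R) <-> R) -> Q = I -> False = I
In Łukasiewicz Ł3: R -> R = I -> I = True
(R -> R) <-> R = True <-> I = I
~((R -> R) <-> R) = ~I = I
~((R -> R) <-> R) -> Q = I -> False = I

I; I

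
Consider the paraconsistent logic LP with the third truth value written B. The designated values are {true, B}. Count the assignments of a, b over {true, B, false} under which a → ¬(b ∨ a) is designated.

6

Of the 9 assignments, 6 give a value in {true, B}.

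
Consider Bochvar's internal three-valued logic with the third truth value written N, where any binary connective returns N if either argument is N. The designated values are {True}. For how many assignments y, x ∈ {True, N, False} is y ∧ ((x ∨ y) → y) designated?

Designated under: (y=True, x=True); (y=True, x=False).

2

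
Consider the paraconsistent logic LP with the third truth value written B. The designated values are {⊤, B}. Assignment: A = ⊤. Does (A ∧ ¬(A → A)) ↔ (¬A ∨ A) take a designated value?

No

A → A = ⊤ → ⊤ = ⊤
¬(A → A) = ¬⊤ = ⊥
A ∧ ¬(A → A) = ⊤ ∧ ⊥ = ⊥
¬A = ¬⊤ = ⊥
¬A ∨ A = ⊥ ∨ ⊤ = ⊤
(A ∧ ¬(A → A)) ↔ (¬A ∨ A) = ⊥ ↔ ⊤ = ⊥
⊥ ∉ {⊤, B}.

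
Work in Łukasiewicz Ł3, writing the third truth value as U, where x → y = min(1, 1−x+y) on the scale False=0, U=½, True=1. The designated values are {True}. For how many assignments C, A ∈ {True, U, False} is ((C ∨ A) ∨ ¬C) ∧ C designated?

Designated under: (C=True, A=True); (C=True, A=U); (C=True, A=False).

3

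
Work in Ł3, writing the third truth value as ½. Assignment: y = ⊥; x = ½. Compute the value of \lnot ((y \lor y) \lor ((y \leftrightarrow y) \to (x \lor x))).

y \lor y = ⊥ \lor ⊥ = ⊥
y \leftrightarrow y = ⊥ \leftrightarrow ⊥ = ⊤
x \lor x = ½ \lor ½ = ½
(y \leftrightarrow y) \to (x \lor x) = ⊤ \to ½ = ½  [min(1, 1−1+½)]
(y \lor y) \lor ((y \leftrightarrow y) \to (x \lor x)) = ⊥ \lor ½ = ½
\lnot ((y \lor y) \lor ((y \leftrightarrow y) \to (x \lor x))) = \lnot ½ = ½

½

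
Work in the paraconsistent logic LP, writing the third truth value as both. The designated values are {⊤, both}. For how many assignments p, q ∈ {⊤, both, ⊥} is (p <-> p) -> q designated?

7

Of the 9 assignments, 7 give a value in {⊤, both}.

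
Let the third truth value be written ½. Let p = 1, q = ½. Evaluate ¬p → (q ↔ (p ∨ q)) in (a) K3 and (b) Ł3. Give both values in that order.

1; 1

In K3: ¬p = ¬1 = 0
p ∨ q = 1 ∨ ½ = 1
q ↔ (p ∨ q) = ½ ↔ 1 = ½
¬p → (q ↔ (p ∨ q)) = 0 → ½ = 1  [¬0 ∨ ½]
In Ł3: ¬p = ¬1 = 0
p ∨ q = 1 ∨ ½ = 1
q ↔ (p ∨ q) = ½ ↔ 1 = ½
¬p → (q ↔ (p ∨ q)) = 0 → ½ = 1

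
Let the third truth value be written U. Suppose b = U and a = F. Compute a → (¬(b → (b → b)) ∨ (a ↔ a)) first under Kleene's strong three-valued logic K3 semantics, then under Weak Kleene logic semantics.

T; U

In Kleene's strong three-valued logic K3: b → b = U → U = U  [¬U ∨ U]
b → (b → b) = U → U = U
¬(b → (b → b)) = ¬U = U
a ↔ a = F ↔ F = T
¬(b → (b → b)) ∨ (a ↔ a) = U ∨ T = T
a → (¬(b → (b → b)) ∨ (a ↔ a)) = F → T = T
In Weak Kleene logic: b → b = U → U = U
b → (b → b) = U → U = U
¬(b → (b → b)) = ¬U = U
a ↔ a = F ↔ F = T
¬(b → (b → b)) ∨ (a ↔ a) = U ∨ T = U
a → (¬(b → (b → b)) ∨ (a ↔ a)) = F → U = U
They differ because Kleene's strong three-valued logic K3 and Weak Kleene logic treat U differently under the binary connectives.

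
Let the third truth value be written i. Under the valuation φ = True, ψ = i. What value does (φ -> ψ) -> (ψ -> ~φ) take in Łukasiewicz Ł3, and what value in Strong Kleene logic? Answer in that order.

In Łukasiewicz Ł3: φ -> ψ = True -> i = i
~φ = ~True = False
ψ -> ~φ = i -> False = i
(φ -> ψ) -> (ψ -> ~φ) = i -> i = True
In Strong Kleene logic: φ -> ψ = True -> i = i  [~True | i]
~φ = ~True = False
ψ -> ~φ = i -> False = i
(φ -> ψ) -> (ψ -> ~φ) = i -> i = i
They differ because Łukasiewicz Ł3 and Strong Kleene logic treat i differently under implication.

True; i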